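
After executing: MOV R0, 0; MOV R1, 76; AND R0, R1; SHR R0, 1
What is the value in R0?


Register state trace:
  MOV R0, 0  → R0 = 0 (0b00000000)
  MOV R1, 76  → R1 = 76 (0b01001100)
  AND R0, R1  → R0 = 0 AND 76 = 0 (0b00000000)
  SHR R0, 1  → R0 = 0 >> 1 = 0
Final: R0 = 0

0


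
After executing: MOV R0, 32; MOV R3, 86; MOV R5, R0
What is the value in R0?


Register state trace:
  MOV R0, 32  → R0 = 32
  MOV R3, 86  → R3 = 86
  MOV R5, R0  → R5 = 32
Final: R0 = 32

32


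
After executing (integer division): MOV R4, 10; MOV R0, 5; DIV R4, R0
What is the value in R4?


Register state trace:
  MOV R4, 10  → R4 = 10
  MOV R0, 5  → R0 = 5
  DIV R4, R0  → R4 = 10 // 5 = 2
Final: R4 = 2

2


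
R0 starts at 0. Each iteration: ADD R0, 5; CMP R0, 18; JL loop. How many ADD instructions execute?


Loop trace (R0 starts at 0, target 18, step 5):
  ADD #1: R0 = 0 + 5 = 5  → 5 < 18, loop
  ADD #2: R0 = 5 + 5 = 10  → 10 < 18, loop
  ADD #3: R0 = 10 + 5 = 15  → 15 < 18, loop
  ADD #4: R0 = 15 + 5 = 20  → 20 >= 18, exit
Total ADD instructions: 4

4


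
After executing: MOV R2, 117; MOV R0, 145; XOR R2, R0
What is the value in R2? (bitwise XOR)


Register state trace:
  MOV R2, 117  → R2 = 117 (0b01110101)
  MOV R0, 145  → R0 = 145 (0b10010001)
  XOR R2, R0  → R2 = 117 XOR 145 = 228 (0b11100100)
Final: R2 = 228

228


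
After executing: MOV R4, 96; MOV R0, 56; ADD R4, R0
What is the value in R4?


Register state trace:
  MOV R4, 96  → R4 = 96
  MOV R0, 56  → R0 = 56
  ADD R4, R0  → R4 = 96 + 56 = 152
Final: R4 = 152

152


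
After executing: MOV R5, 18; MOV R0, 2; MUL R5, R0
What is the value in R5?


Register state trace:
  MOV R5, 18  → R5 = 18
  MOV R0, 2  → R0 = 2
  MUL R5, R0  → R5 = 18 * 2 = 36
Final: R5 = 36

36


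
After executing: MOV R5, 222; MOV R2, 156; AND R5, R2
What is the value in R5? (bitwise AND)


Register state trace:
  MOV R5, 222  → R5 = 222 (0b11011110)
  MOV R2, 156  → R2 = 156 (0b10011100)
  AND R5, R2  → R5 = 222 AND 156 = 156 (0b10011100)
Final: R5 = 156

156


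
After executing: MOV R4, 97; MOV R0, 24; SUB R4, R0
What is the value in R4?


Register state trace:
  MOV R4, 97  → R4 = 97
  MOV R0, 24  → R0 = 24
  SUB R4, R0  → R4 = 97 - 24 = 73
Final: R4 = 73

73


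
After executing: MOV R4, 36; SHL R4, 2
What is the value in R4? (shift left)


Register state trace:
  MOV R4, 36  → R4 = 36
  SHL R4, 2  → R4 = 36 << 2 = 36 * 2^2 = 144
Final: R4 = 144

144


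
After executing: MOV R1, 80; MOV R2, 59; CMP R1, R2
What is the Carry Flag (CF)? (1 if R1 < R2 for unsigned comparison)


Register state trace:
  MOV R1, 80  → R1 = 80
  MOV R2, 59  → R2 = 59
  CMP R1, R2  → unsigned 80 - 59: no borrow
  80 >= 59, so CF = 0
CF = 0

0


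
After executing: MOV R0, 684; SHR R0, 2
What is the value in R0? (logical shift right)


Register state trace:
  MOV R0, 684  → R0 = 684
  SHR R0, 2  → R0 = 684 >> 2 = 684 // 2^2 = 171
Final: R0 = 171

171


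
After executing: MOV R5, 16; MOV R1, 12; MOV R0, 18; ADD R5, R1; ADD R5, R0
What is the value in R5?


Register state trace:
  MOV R5, 16  → R5 = 16
  MOV R1, 12  → R1 = 12
  MOV R0, 18  → R0 = 18
  ADD R5, R1  → R5 = 16 + 12 = 28
  ADD R5, R0  → R5 = 28 + 18 = 46
Final: R5 = 46

46


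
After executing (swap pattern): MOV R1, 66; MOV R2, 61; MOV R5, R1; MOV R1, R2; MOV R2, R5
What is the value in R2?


Register state trace (swap pattern):
  MOV R1, 66  → R1 = 66
  MOV R2, 61  → R2 = 61
  MOV R5, R1  → R5 = 66  (save R1)
  MOV R1, R2  → R1 = 61  (R1 gets R2's value)
  MOV R2, R5  → R2 = 66  (R2 gets saved value)
Final: R2 = 66

66


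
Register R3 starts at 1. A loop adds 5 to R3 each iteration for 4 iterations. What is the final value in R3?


Starting value: R3 = 1
  Iter 1: R3 = 1 + 5 = 6
  Iter 2: R3 = 6 + 5 = 11
  Iter 3: R3 = 11 + 5 = 16
  Iter 4: R3 = 16 + 5 = 21
Final: R3 = 21

21


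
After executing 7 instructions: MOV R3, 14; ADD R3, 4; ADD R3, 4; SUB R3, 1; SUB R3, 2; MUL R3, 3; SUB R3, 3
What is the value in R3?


Register state trace:
  MOV R3, 14  → R3 = 14
  ADD R3, 4  → R3 = 14 + 4 = 18
  ADD R3, 4  → R3 = 18 + 4 = 22
  SUB R3, 1  → R3 = 22 - 1 = 21
  SUB R3, 2  → R3 = 21 - 2 = 19
  MUL R3, 3  → R3 = 19 * 3 = 57
  SUB R3, 3  → R3 = 57 - 3 = 54
Final: R3 = 54

54


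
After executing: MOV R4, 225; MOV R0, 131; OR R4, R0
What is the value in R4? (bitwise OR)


Register state trace:
  MOV R4, 225  → R4 = 225 (0b11100001)
  MOV R0, 131  → R0 = 131 (0b10000011)
  OR R4, R0   → R4 = 225 OR 131 = 227 (0b11100011)
Final: R4 = 227

227


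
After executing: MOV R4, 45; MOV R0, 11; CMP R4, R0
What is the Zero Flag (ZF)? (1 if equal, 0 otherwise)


Register state trace:
  MOV R4, 45  → R4 = 45
  MOV R0, 11  → R0 = 11
  CMP R4, R0  → computes 45 - 11 = 34
  Result is nonzero, so values are not equal
ZF = 0

0


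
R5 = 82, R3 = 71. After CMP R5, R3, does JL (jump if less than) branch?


Trace:
  R5 = 82, R3 = 71
  CMP R5, R3  → compares 82 vs 71
  JL checks: is 82 less than 71?
  82 > 71, so condition is false
Branch taken: No

No


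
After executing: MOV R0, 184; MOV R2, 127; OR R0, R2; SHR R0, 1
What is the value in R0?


Register state trace:
  MOV R0, 184  → R0 = 184 (0b10111000)
  MOV R2, 127  → R2 = 127 (0b01111111)
  OR R0, R2  → R0 = 184 OR 127 = 255 (0b11111111)
  SHR R0, 1  → R0 = 255 >> 1 = 127
Final: R0 = 127

127


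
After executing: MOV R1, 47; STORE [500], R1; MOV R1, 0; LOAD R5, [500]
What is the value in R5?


Register and memory trace:
  MOV R1, 47  → R1 = 47
  STORE [500], R1  → mem[500] = 47
  MOV R1, 0  → R1 = 0
  LOAD R5, [500]  → R5 = mem[500] = 47
Final: R5 = 47

47


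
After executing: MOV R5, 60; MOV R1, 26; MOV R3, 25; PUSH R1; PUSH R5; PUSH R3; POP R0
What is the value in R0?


Stack trace (top is rightmost):
  MOV R5, 60  → R5 = 60
  MOV R1, 26  → R1 = 26
  MOV R3, 25  → R3 = 25
  PUSH R1  → stack: [26]
  PUSH R5  → stack: [26, 60]
  PUSH R3  → stack: [26, 60, 25]
  POP R0  → R0 = 25, stack: [26, 60]
Final: R0 = 25

25


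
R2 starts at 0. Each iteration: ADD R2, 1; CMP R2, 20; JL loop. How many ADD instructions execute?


Loop trace (R2 starts at 0, target 20, step 1):
  ADD #1: R2 = 0 + 1 = 1  → 1 < 20, loop
  ADD #2: R2 = 1 + 1 = 2  → 2 < 20, loop
  ADD #3: R2 = 2 + 1 = 3  → 3 < 20, loop
  ADD #4: R2 = 3 + 1 = 4  → 4 < 20, loop
  ADD #5: R2 = 4 + 1 = 5  → 5 < 20, loop
  ADD #6: R2 = 5 + 1 = 6  → 6 < 20, loop
  ADD #7: R2 = 6 + 1 = 7  → 7 < 20, loop
  ADD #8: R2 = 7 + 1 = 8  → 8 < 20, loop
  ADD #9: R2 = 8 + 1 = 9  → 9 < 20, loop
  ADD #10: R2 = 9 + 1 = 10  → 10 < 20, loop
  ADD #11: R2 = 10 + 1 = 11  → 11 < 20, loop
  ADD #12: R2 = 11 + 1 = 12  → 12 < 20, loop
  ADD #13: R2 = 12 + 1 = 13  → 13 < 20, loop
  ADD #14: R2 = 13 + 1 = 14  → 14 < 20, loop
  ADD #15: R2 = 14 + 1 = 15  → 15 < 20, loop
  ADD #16: R2 = 15 + 1 = 16  → 16 < 20, loop
  ADD #17: R2 = 16 + 1 = 17  → 17 < 20, loop
  ADD #18: R2 = 17 + 1 = 18  → 18 < 20, loop
  ADD #19: R2 = 18 + 1 = 19  → 19 < 20, loop
  ADD #20: R2 = 19 + 1 = 20  → 20 >= 20, exit
Total ADD instructions: 20

20


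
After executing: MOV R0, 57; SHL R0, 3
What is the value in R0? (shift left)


Register state trace:
  MOV R0, 57  → R0 = 57
  SHL R0, 3  → R0 = 57 << 3 = 57 * 2^3 = 456
Final: R0 = 456

456


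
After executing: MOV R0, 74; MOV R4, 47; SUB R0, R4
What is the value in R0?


Register state trace:
  MOV R0, 74  → R0 = 74
  MOV R4, 47  → R4 = 47
  SUB R0, R4  → R0 = 74 - 47 = 27
Final: R0 = 27

27


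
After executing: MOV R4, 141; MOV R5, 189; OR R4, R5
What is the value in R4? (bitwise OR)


Register state trace:
  MOV R4, 141  → R4 = 141 (0b10001101)
  MOV R5, 189  → R5 = 189 (0b10111101)
  OR R4, R5   → R4 = 141 OR 189 = 189 (0b10111101)
Final: R4 = 189

189


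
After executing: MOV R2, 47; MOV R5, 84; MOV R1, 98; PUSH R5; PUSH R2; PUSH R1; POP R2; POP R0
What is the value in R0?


Stack trace (top is rightmost):
  MOV R2, 47  → R2 = 47
  MOV R5, 84  → R5 = 84
  MOV R1, 98  → R1 = 98
  PUSH R5  → stack: [84]
  PUSH R2  → stack: [84, 47]
  PUSH R1  → stack: [84, 47, 98]
  POP R2  → R2 = 98, stack: [84, 47]
  POP R0  → R0 = 47, stack: [84]
Final: R0 = 47

47


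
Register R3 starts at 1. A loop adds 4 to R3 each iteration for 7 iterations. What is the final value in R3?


Starting value: R3 = 1
  Iter 1: R3 = 1 + 4 = 5
  Iter 2: R3 = 5 + 4 = 9
  Iter 3: R3 = 9 + 4 = 13
  Iter 4: R3 = 13 + 4 = 17
  Iter 5: R3 = 17 + 4 = 21
  Iter 6: R3 = 21 + 4 = 25
  Iter 7: R3 = 25 + 4 = 29
Final: R3 = 29

29


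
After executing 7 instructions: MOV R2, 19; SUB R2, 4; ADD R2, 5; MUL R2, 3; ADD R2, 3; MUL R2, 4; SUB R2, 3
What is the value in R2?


Register state trace:
  MOV R2, 19  → R2 = 19
  SUB R2, 4  → R2 = 19 - 4 = 15
  ADD R2, 5  → R2 = 15 + 5 = 20
  MUL R2, 3  → R2 = 20 * 3 = 60
  ADD R2, 3  → R2 = 60 + 3 = 63
  MUL R2, 4  → R2 = 63 * 4 = 252
  SUB R2, 3  → R2 = 252 - 3 = 249
Final: R2 = 249

249


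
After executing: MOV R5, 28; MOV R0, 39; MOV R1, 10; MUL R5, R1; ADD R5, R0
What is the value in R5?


Register state trace:
  MOV R5, 28  → R5 = 28
  MOV R0, 39  → R0 = 39
  MOV R1, 10  → R1 = 10
  MUL R5, R1  → R5 = 28 * 10 = 280
  ADD R5, R0  → R5 = 280 + 39 = 319
Final: R5 = 319

319


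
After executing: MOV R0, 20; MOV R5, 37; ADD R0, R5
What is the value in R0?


Register state trace:
  MOV R0, 20  → R0 = 20
  MOV R5, 37  → R5 = 37
  ADD R0, R5  → R0 = 20 + 37 = 57
Final: R0 = 57

57


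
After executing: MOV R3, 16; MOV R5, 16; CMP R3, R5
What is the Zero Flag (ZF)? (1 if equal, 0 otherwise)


Register state trace:
  MOV R3, 16  → R3 = 16
  MOV R5, 16  → R5 = 16
  CMP R3, R5  → computes 16 - 16 = 0
  Result is zero, so values are equal
ZF = 1

1


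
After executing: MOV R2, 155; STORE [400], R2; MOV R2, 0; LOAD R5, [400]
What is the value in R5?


Register and memory trace:
  MOV R2, 155  → R2 = 155
  STORE [400], R2  → mem[400] = 155
  MOV R2, 0  → R2 = 0
  LOAD R5, [400]  → R5 = mem[400] = 155
Final: R5 = 155

155


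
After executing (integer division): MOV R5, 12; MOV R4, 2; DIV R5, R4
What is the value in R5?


Register state trace:
  MOV R5, 12  → R5 = 12
  MOV R4, 2  → R4 = 2
  DIV R5, R4  → R5 = 12 // 2 = 6
Final: R5 = 6

6


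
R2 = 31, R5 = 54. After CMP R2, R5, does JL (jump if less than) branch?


Trace:
  R2 = 31, R5 = 54
  CMP R2, R5  → compares 31 vs 54
  JL checks: is 31 less than 54?
  31 < 54, so condition is true
Branch taken: Yes

Yes


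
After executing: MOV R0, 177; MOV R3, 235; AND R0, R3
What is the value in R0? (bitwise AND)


Register state trace:
  MOV R0, 177  → R0 = 177 (0b10110001)
  MOV R3, 235  → R3 = 235 (0b11101011)
  AND R0, R3  → R0 = 177 AND 235 = 161 (0b10100001)
Final: R0 = 161

161


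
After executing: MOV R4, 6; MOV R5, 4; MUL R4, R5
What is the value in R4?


Register state trace:
  MOV R4, 6  → R4 = 6
  MOV R5, 4  → R5 = 4
  MUL R4, R5  → R4 = 6 * 4 = 24
Final: R4 = 24

24


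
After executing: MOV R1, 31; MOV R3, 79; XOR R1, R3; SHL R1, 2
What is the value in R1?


Register state trace:
  MOV R1, 31  → R1 = 31 (0b00011111)
  MOV R3, 79  → R3 = 79 (0b01001111)
  XOR R1, R3  → R1 = 31 XOR 79 = 80 (0b01010000)
  SHL R1, 2  → R1 = 80 << 2 = 320
Final: R1 = 320

320


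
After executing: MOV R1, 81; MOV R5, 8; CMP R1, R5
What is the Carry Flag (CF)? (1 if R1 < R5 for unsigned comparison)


Register state trace:
  MOV R1, 81  → R1 = 81
  MOV R5, 8  → R5 = 8
  CMP R1, R5  → unsigned 81 - 8: no borrow
  81 >= 8, so CF = 0
CF = 0

0


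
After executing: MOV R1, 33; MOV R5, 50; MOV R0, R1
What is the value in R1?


Register state trace:
  MOV R1, 33  → R1 = 33
  MOV R5, 50  → R5 = 50
  MOV R0, R1  → R0 = 33
Final: R1 = 33

33


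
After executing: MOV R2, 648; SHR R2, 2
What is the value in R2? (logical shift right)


Register state trace:
  MOV R2, 648  → R2 = 648
  SHR R2, 2  → R2 = 648 >> 2 = 648 // 2^2 = 162
Final: R2 = 162

162


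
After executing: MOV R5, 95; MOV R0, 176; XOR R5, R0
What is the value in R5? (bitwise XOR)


Register state trace:
  MOV R5, 95  → R5 = 95 (0b01011111)
  MOV R0, 176  → R0 = 176 (0b10110000)
  XOR R5, R0  → R5 = 95 XOR 176 = 239 (0b11101111)
Final: R5 = 239

239


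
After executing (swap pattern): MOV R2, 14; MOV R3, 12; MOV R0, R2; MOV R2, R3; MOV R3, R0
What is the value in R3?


Register state trace (swap pattern):
  MOV R2, 14  → R2 = 14
  MOV R3, 12  → R3 = 12
  MOV R0, R2  → R0 = 14  (save R2)
  MOV R2, R3  → R2 = 12  (R2 gets R3's value)
  MOV R3, R0  → R3 = 14  (R3 gets saved value)
Final: R3 = 14

14


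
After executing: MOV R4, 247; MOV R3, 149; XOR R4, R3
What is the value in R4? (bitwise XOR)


Register state trace:
  MOV R4, 247  → R4 = 247 (0b11110111)
  MOV R3, 149  → R3 = 149 (0b10010101)
  XOR R4, R3  → R4 = 247 XOR 149 = 98 (0b01100010)
Final: R4 = 98

98


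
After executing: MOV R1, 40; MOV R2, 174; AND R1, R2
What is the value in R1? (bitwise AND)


Register state trace:
  MOV R1, 40  → R1 = 40 (0b00101000)
  MOV R2, 174  → R2 = 174 (0b10101110)
  AND R1, R2  → R1 = 40 AND 174 = 40 (0b00101000)
Final: R1 = 40

40


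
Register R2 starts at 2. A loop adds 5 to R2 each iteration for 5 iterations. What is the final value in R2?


Starting value: R2 = 2
  Iter 1: R2 = 2 + 5 = 7
  Iter 2: R2 = 7 + 5 = 12
  Iter 3: R2 = 12 + 5 = 17
  Iter 4: R2 = 17 + 5 = 22
  Iter 5: R2 = 22 + 5 = 27
Final: R2 = 27

27


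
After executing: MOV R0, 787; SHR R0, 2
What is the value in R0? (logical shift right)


Register state trace:
  MOV R0, 787  → R0 = 787
  SHR R0, 2  → R0 = 787 >> 2 = 787 // 2^2 = 196
Final: R0 = 196

196


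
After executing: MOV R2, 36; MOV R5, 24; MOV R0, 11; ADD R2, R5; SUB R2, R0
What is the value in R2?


Register state trace:
  MOV R2, 36  → R2 = 36
  MOV R5, 24  → R5 = 24
  MOV R0, 11  → R0 = 11
  ADD R2, R5  → R2 = 36 + 24 = 60
  SUB R2, R0  → R2 = 60 - 11 = 49
Final: R2 = 49

49


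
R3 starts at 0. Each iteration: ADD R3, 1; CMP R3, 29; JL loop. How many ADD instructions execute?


Loop trace (R3 starts at 0, target 29, step 1):
  ADD #1: R3 = 0 + 1 = 1  → 1 < 29, loop
  ADD #2: R3 = 1 + 1 = 2  → 2 < 29, loop
  ADD #3: R3 = 2 + 1 = 3  → 3 < 29, loop
  ADD #4: R3 = 3 + 1 = 4  → 4 < 29, loop
  ADD #5: R3 = 4 + 1 = 5  → 5 < 29, loop
  ADD #6: R3 = 5 + 1 = 6  → 6 < 29, loop
  ADD #7: R3 = 6 + 1 = 7  → 7 < 29, loop
  ADD #8: R3 = 7 + 1 = 8  → 8 < 29, loop
  ADD #9: R3 = 8 + 1 = 9  → 9 < 29, loop
  ADD #10: R3 = 9 + 1 = 10  → 10 < 29, loop
  ADD #11: R3 = 10 + 1 = 11  → 11 < 29, loop
  ADD #12: R3 = 11 + 1 = 12  → 12 < 29, loop
  ADD #13: R3 = 12 + 1 = 13  → 13 < 29, loop
  ADD #14: R3 = 13 + 1 = 14  → 14 < 29, loop
  ADD #15: R3 = 14 + 1 = 15  → 15 < 29, loop
  ADD #16: R3 = 15 + 1 = 16  → 16 < 29, loop
  ADD #17: R3 = 16 + 1 = 17  → 17 < 29, loop
  ADD #18: R3 = 17 + 1 = 18  → 18 < 29, loop
  ADD #19: R3 = 18 + 1 = 19  → 19 < 29, loop
  ADD #20: R3 = 19 + 1 = 20  → 20 < 29, loop
  ADD #21: R3 = 20 + 1 = 21  → 21 < 29, loop
  ADD #22: R3 = 21 + 1 = 22  → 22 < 29, loop
  ADD #23: R3 = 22 + 1 = 23  → 23 < 29, loop
  ADD #24: R3 = 23 + 1 = 24  → 24 < 29, loop
  ADD #25: R3 = 24 + 1 = 25  → 25 < 29, loop
  ADD #26: R3 = 25 + 1 = 26  → 26 < 29, loop
  ADD #27: R3 = 26 + 1 = 27  → 27 < 29, loop
  ADD #28: R3 = 27 + 1 = 28  → 28 < 29, loop
  ADD #29: R3 = 28 + 1 = 29  → 29 >= 29, exit
Total ADD instructions: 29

29


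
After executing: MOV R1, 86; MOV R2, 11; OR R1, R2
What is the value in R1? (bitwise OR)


Register state trace:
  MOV R1, 86  → R1 = 86 (0b01010110)
  MOV R2, 11  → R2 = 11 (0b00001011)
  OR R1, R2   → R1 = 86 OR 11 = 95 (0b01011111)
Final: R1 = 95

95


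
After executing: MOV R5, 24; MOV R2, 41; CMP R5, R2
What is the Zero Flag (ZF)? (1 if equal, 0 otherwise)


Register state trace:
  MOV R5, 24  → R5 = 24
  MOV R2, 41  → R2 = 41
  CMP R5, R2  → computes 24 - 41 = -17
  Result is nonzero, so values are not equal
ZF = 0

0


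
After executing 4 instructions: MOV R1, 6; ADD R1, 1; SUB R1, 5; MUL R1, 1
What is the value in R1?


Register state trace:
  MOV R1, 6  → R1 = 6
  ADD R1, 1  → R1 = 6 + 1 = 7
  SUB R1, 5  → R1 = 7 - 5 = 2
  MUL R1, 1  → R1 = 2 * 1 = 2
Final: R1 = 2

2


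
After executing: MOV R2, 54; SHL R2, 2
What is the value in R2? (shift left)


Register state trace:
  MOV R2, 54  → R2 = 54
  SHL R2, 2  → R2 = 54 << 2 = 54 * 2^2 = 216
Final: R2 = 216

216


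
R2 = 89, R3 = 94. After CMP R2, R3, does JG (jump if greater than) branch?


Trace:
  R2 = 89, R3 = 94
  CMP R2, R3  → compares 89 vs 94
  JG checks: is 89 greater than 94?
  89 < 94, so condition is false
Branch taken: No

No


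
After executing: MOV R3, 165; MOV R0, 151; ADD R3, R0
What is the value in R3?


Register state trace:
  MOV R3, 165  → R3 = 165
  MOV R0, 151  → R0 = 151
  ADD R3, R0  → R3 = 165 + 151 = 316
Final: R3 = 316

316


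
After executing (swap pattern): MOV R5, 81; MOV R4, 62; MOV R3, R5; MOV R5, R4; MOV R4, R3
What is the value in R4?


Register state trace (swap pattern):
  MOV R5, 81  → R5 = 81
  MOV R4, 62  → R4 = 62
  MOV R3, R5  → R3 = 81  (save R5)
  MOV R5, R4  → R5 = 62  (R5 gets R4's value)
  MOV R4, R3  → R4 = 81  (R4 gets saved value)
Final: R4 = 81

81


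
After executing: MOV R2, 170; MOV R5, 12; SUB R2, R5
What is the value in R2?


Register state trace:
  MOV R2, 170  → R2 = 170
  MOV R5, 12  → R5 = 12
  SUB R2, R5  → R2 = 170 - 12 = 158
Final: R2 = 158

158


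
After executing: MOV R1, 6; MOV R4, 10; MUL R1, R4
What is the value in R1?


Register state trace:
  MOV R1, 6  → R1 = 6
  MOV R4, 10  → R4 = 10
  MUL R1, R4  → R1 = 6 * 10 = 60
Final: R1 = 60

60


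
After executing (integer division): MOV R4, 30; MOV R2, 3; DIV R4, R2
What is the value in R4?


Register state trace:
  MOV R4, 30  → R4 = 30
  MOV R2, 3  → R2 = 3
  DIV R4, R2  → R4 = 30 // 3 = 10
Final: R4 = 10

10


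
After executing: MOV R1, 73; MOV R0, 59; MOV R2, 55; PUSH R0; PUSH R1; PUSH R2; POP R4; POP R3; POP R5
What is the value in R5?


Stack trace (top is rightmost):
  MOV R1, 73  → R1 = 73
  MOV R0, 59  → R0 = 59
  MOV R2, 55  → R2 = 55
  PUSH R0  → stack: [59]
  PUSH R1  → stack: [59, 73]
  PUSH R2  → stack: [59, 73, 55]
  POP R4  → R4 = 55, stack: [59, 73]
  POP R3  → R3 = 73, stack: [59]
  POP R5  → R5 = 59, stack: []
Final: R5 = 59

59


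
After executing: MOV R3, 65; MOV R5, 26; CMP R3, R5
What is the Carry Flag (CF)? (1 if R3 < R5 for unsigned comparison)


Register state trace:
  MOV R3, 65  → R3 = 65
  MOV R5, 26  → R5 = 26
  CMP R3, R5  → unsigned 65 - 26: no borrow
  65 >= 26, so CF = 0
CF = 0

0


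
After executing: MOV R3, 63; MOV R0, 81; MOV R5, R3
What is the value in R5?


Register state trace:
  MOV R3, 63  → R3 = 63
  MOV R0, 81  → R0 = 81
  MOV R5, R3  → R5 = 63
Final: R5 = 63

63


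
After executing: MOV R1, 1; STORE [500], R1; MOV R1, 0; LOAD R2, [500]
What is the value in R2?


Register and memory trace:
  MOV R1, 1  → R1 = 1
  STORE [500], R1  → mem[500] = 1
  MOV R1, 0  → R1 = 0
  LOAD R2, [500]  → R2 = mem[500] = 1
Final: R2 = 1

1


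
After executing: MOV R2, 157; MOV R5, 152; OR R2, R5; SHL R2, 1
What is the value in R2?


Register state trace:
  MOV R2, 157  → R2 = 157 (0b10011101)
  MOV R5, 152  → R5 = 152 (0b10011000)
  OR R2, R5  → R2 = 157 OR 152 = 157 (0b10011101)
  SHL R2, 1  → R2 = 157 << 1 = 314
Final: R2 = 314

314


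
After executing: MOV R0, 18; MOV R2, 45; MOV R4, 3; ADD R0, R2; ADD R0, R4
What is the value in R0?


Register state trace:
  MOV R0, 18  → R0 = 18
  MOV R2, 45  → R2 = 45
  MOV R4, 3  → R4 = 3
  ADD R0, R2  → R0 = 18 + 45 = 63
  ADD R0, R4  → R0 = 63 + 3 = 66
Final: R0 = 66

66


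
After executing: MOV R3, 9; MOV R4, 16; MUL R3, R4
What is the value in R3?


Register state trace:
  MOV R3, 9  → R3 = 9
  MOV R4, 16  → R4 = 16
  MUL R3, R4  → R3 = 9 * 16 = 144
Final: R3 = 144

144


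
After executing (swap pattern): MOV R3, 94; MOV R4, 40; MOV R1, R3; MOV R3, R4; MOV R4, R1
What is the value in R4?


Register state trace (swap pattern):
  MOV R3, 94  → R3 = 94
  MOV R4, 40  → R4 = 40
  MOV R1, R3  → R1 = 94  (save R3)
  MOV R3, R4  → R3 = 40  (R3 gets R4's value)
  MOV R4, R1  → R4 = 94  (R4 gets saved value)
Final: R4 = 94

94


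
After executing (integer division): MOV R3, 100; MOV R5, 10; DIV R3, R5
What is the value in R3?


Register state trace:
  MOV R3, 100  → R3 = 100
  MOV R5, 10  → R5 = 10
  DIV R3, R5  → R3 = 100 // 10 = 10
Final: R3 = 10

10


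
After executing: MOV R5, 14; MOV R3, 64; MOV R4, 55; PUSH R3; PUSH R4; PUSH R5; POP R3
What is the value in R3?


Stack trace (top is rightmost):
  MOV R5, 14  → R5 = 14
  MOV R3, 64  → R3 = 64
  MOV R4, 55  → R4 = 55
  PUSH R3  → stack: [64]
  PUSH R4  → stack: [64, 55]
  PUSH R5  → stack: [64, 55, 14]
  POP R3  → R3 = 14, stack: [64, 55]
Final: R3 = 14

14


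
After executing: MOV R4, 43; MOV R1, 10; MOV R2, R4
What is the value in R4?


Register state trace:
  MOV R4, 43  → R4 = 43
  MOV R1, 10  → R1 = 10
  MOV R2, R4  → R2 = 43
Final: R4 = 43

43


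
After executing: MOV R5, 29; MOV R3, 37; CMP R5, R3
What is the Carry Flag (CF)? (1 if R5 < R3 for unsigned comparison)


Register state trace:
  MOV R5, 29  → R5 = 29
  MOV R3, 37  → R3 = 37
  CMP R5, R3  → unsigned 29 - 37: borrow occurs
  29 < 37, so CF = 1
CF = 1

1


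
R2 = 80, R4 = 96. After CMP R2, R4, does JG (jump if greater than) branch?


Trace:
  R2 = 80, R4 = 96
  CMP R2, R4  → compares 80 vs 96
  JG checks: is 80 greater than 96?
  80 < 96, so condition is false
Branch taken: No

No


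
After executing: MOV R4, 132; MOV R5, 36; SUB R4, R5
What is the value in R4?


Register state trace:
  MOV R4, 132  → R4 = 132
  MOV R5, 36  → R5 = 36
  SUB R4, R5  → R4 = 132 - 36 = 96
Final: R4 = 96

96


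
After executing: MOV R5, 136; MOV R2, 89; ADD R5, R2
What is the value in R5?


Register state trace:
  MOV R5, 136  → R5 = 136
  MOV R2, 89  → R2 = 89
  ADD R5, R2  → R5 = 136 + 89 = 225
Final: R5 = 225

225


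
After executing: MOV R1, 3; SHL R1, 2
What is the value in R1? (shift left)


Register state trace:
  MOV R1, 3  → R1 = 3
  SHL R1, 2  → R1 = 3 << 2 = 3 * 2^2 = 12
Final: R1 = 12

12


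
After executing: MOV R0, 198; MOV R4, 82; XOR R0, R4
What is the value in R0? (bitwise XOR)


Register state trace:
  MOV R0, 198  → R0 = 198 (0b11000110)
  MOV R4, 82  → R4 = 82 (0b01010010)
  XOR R0, R4  → R0 = 198 XOR 82 = 148 (0b10010100)
Final: R0 = 148

148


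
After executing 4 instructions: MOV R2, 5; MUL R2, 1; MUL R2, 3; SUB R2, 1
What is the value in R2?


Register state trace:
  MOV R2, 5  → R2 = 5
  MUL R2, 1  → R2 = 5 * 1 = 5
  MUL R2, 3  → R2 = 5 * 3 = 15
  SUB R2, 1  → R2 = 15 - 1 = 14
Final: R2 = 14

14


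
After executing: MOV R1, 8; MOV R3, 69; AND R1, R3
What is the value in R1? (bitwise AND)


Register state trace:
  MOV R1, 8  → R1 = 8 (0b00001000)
  MOV R3, 69  → R3 = 69 (0b01000101)
  AND R1, R3  → R1 = 8 AND 69 = 0 (0b00000000)
Final: R1 = 0

0


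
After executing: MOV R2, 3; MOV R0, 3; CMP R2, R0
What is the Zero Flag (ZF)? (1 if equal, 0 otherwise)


Register state trace:
  MOV R2, 3  → R2 = 3
  MOV R0, 3  → R0 = 3
  CMP R2, R0  → computes 3 - 3 = 0
  Result is zero, so values are equal
ZF = 1

1


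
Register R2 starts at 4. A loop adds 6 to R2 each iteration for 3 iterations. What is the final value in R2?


Starting value: R2 = 4
  Iter 1: R2 = 4 + 6 = 10
  Iter 2: R2 = 10 + 6 = 16
  Iter 3: R2 = 16 + 6 = 22
Final: R2 = 22

22


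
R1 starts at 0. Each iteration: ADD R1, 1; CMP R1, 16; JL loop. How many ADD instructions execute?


Loop trace (R1 starts at 0, target 16, step 1):
  ADD #1: R1 = 0 + 1 = 1  → 1 < 16, loop
  ADD #2: R1 = 1 + 1 = 2  → 2 < 16, loop
  ADD #3: R1 = 2 + 1 = 3  → 3 < 16, loop
  ADD #4: R1 = 3 + 1 = 4  → 4 < 16, loop
  ADD #5: R1 = 4 + 1 = 5  → 5 < 16, loop
  ADD #6: R1 = 5 + 1 = 6  → 6 < 16, loop
  ADD #7: R1 = 6 + 1 = 7  → 7 < 16, loop
  ADD #8: R1 = 7 + 1 = 8  → 8 < 16, loop
  ADD #9: R1 = 8 + 1 = 9  → 9 < 16, loop
  ADD #10: R1 = 9 + 1 = 10  → 10 < 16, loop
  ADD #11: R1 = 10 + 1 = 11  → 11 < 16, loop
  ADD #12: R1 = 11 + 1 = 12  → 12 < 16, loop
  ADD #13: R1 = 12 + 1 = 13  → 13 < 16, loop
  ADD #14: R1 = 13 + 1 = 14  → 14 < 16, loop
  ADD #15: R1 = 14 + 1 = 15  → 15 < 16, loop
  ADD #16: R1 = 15 + 1 = 16  → 16 >= 16, exit
Total ADD instructions: 16

16


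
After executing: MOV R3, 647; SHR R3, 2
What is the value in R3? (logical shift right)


Register state trace:
  MOV R3, 647  → R3 = 647
  SHR R3, 2  → R3 = 647 >> 2 = 647 // 2^2 = 161
Final: R3 = 161

161


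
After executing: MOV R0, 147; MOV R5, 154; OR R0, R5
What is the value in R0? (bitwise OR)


Register state trace:
  MOV R0, 147  → R0 = 147 (0b10010011)
  MOV R5, 154  → R5 = 154 (0b10011010)
  OR R0, R5   → R0 = 147 OR 154 = 155 (0b10011011)
Final: R0 = 155

155


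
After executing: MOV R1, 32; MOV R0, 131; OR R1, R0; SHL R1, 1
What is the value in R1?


Register state trace:
  MOV R1, 32  → R1 = 32 (0b00100000)
  MOV R0, 131  → R0 = 131 (0b10000011)
  OR R1, R0  → R1 = 32 OR 131 = 163 (0b10100011)
  SHL R1, 1  → R1 = 163 << 1 = 326
Final: R1 = 326

326


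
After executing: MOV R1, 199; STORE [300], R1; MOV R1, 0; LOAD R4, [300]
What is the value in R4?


Register and memory trace:
  MOV R1, 199  → R1 = 199
  STORE [300], R1  → mem[300] = 199
  MOV R1, 0  → R1 = 0
  LOAD R4, [300]  → R4 = mem[300] = 199
Final: R4 = 199

199


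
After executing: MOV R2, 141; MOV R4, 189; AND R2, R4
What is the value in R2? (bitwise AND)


Register state trace:
  MOV R2, 141  → R2 = 141 (0b10001101)
  MOV R4, 189  → R4 = 189 (0b10111101)
  AND R2, R4  → R2 = 141 AND 189 = 141 (0b10001101)
Final: R2 = 141

141


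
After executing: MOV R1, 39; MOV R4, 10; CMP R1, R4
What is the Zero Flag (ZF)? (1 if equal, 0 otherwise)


Register state trace:
  MOV R1, 39  → R1 = 39
  MOV R4, 10  → R4 = 10
  CMP R1, R4  → computes 39 - 10 = 29
  Result is nonzero, so values are not equal
ZF = 0

0


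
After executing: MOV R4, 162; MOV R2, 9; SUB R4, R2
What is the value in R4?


Register state trace:
  MOV R4, 162  → R4 = 162
  MOV R2, 9  → R2 = 9
  SUB R4, R2  → R4 = 162 - 9 = 153
Final: R4 = 153

153


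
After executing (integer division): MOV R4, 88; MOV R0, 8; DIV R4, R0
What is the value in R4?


Register state trace:
  MOV R4, 88  → R4 = 88
  MOV R0, 8  → R0 = 8
  DIV R4, R0  → R4 = 88 // 8 = 11
Final: R4 = 11

11


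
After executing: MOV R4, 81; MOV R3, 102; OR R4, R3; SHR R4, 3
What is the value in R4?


Register state trace:
  MOV R4, 81  → R4 = 81 (0b01010001)
  MOV R3, 102  → R3 = 102 (0b01100110)
  OR R4, R3  → R4 = 81 OR 102 = 119 (0b01110111)
  SHR R4, 3  → R4 = 119 >> 3 = 14
Final: R4 = 14

14


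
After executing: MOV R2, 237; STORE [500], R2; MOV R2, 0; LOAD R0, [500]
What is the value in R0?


Register and memory trace:
  MOV R2, 237  → R2 = 237
  STORE [500], R2  → mem[500] = 237
  MOV R2, 0  → R2 = 0
  LOAD R0, [500]  → R0 = mem[500] = 237
Final: R0 = 237

237


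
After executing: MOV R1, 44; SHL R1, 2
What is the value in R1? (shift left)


Register state trace:
  MOV R1, 44  → R1 = 44
  SHL R1, 2  → R1 = 44 << 2 = 44 * 2^2 = 176
Final: R1 = 176

176


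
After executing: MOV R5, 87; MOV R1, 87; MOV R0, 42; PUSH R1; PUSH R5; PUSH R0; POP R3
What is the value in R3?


Stack trace (top is rightmost):
  MOV R5, 87  → R5 = 87
  MOV R1, 87  → R1 = 87
  MOV R0, 42  → R0 = 42
  PUSH R1  → stack: [87]
  PUSH R5  → stack: [87, 87]
  PUSH R0  → stack: [87, 87, 42]
  POP R3  → R3 = 42, stack: [87, 87]
Final: R3 = 42

42


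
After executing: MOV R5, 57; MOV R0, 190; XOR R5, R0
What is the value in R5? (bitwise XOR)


Register state trace:
  MOV R5, 57  → R5 = 57 (0b00111001)
  MOV R0, 190  → R0 = 190 (0b10111110)
  XOR R5, R0  → R5 = 57 XOR 190 = 135 (0b10000111)
Final: R5 = 135

135


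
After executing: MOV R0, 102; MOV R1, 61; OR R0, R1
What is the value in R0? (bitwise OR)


Register state trace:
  MOV R0, 102  → R0 = 102 (0b01100110)
  MOV R1, 61  → R1 = 61 (0b00111101)
  OR R0, R1   → R0 = 102 OR 61 = 127 (0b01111111)
Final: R0 = 127

127


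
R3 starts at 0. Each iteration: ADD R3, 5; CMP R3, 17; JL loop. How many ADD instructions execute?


Loop trace (R3 starts at 0, target 17, step 5):
  ADD #1: R3 = 0 + 5 = 5  → 5 < 17, loop
  ADD #2: R3 = 5 + 5 = 10  → 10 < 17, loop
  ADD #3: R3 = 10 + 5 = 15  → 15 < 17, loop
  ADD #4: R3 = 15 + 5 = 20  → 20 >= 17, exit
Total ADD instructions: 4

4


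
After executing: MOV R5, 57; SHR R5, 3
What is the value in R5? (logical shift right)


Register state trace:
  MOV R5, 57  → R5 = 57
  SHR R5, 3  → R5 = 57 >> 3 = 57 // 2^3 = 7
Final: R5 = 7

7


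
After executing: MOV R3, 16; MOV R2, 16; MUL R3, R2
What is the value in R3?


Register state trace:
  MOV R3, 16  → R3 = 16
  MOV R2, 16  → R2 = 16
  MUL R3, R2  → R3 = 16 * 16 = 256
Final: R3 = 256

256


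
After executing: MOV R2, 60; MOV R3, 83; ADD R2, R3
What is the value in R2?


Register state trace:
  MOV R2, 60  → R2 = 60
  MOV R3, 83  → R3 = 83
  ADD R2, R3  → R2 = 60 + 83 = 143
Final: R2 = 143

143


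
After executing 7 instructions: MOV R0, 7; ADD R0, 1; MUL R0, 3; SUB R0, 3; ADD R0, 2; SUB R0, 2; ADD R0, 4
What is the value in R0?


Register state trace:
  MOV R0, 7  → R0 = 7
  ADD R0, 1  → R0 = 7 + 1 = 8
  MUL R0, 3  → R0 = 8 * 3 = 24
  SUB R0, 3  → R0 = 24 - 3 = 21
  ADD R0, 2  → R0 = 21 + 2 = 23
  SUB R0, 2  → R0 = 23 - 2 = 21
  ADD R0, 4  → R0 = 21 + 4 = 25
Final: R0 = 25

25


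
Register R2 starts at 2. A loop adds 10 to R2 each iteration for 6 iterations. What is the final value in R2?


Starting value: R2 = 2
  Iter 1: R2 = 2 + 10 = 12
  Iter 2: R2 = 12 + 10 = 22
  Iter 3: R2 = 22 + 10 = 32
  Iter 4: R2 = 32 + 10 = 42
  Iter 5: R2 = 42 + 10 = 52
  Iter 6: R2 = 52 + 10 = 62
Final: R2 = 62

62


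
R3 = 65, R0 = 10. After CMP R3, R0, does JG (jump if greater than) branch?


Trace:
  R3 = 65, R0 = 10
  CMP R3, R0  → compares 65 vs 10
  JG checks: is 65 greater than 10?
  65 > 10, so condition is true
Branch taken: Yes

Yes


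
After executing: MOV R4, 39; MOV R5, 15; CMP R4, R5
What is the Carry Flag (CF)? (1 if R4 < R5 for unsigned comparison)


Register state trace:
  MOV R4, 39  → R4 = 39
  MOV R5, 15  → R5 = 15
  CMP R4, R5  → unsigned 39 - 15: no borrow
  39 >= 15, so CF = 0
CF = 0

0


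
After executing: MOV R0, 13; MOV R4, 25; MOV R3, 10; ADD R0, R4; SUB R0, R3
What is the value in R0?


Register state trace:
  MOV R0, 13  → R0 = 13
  MOV R4, 25  → R4 = 25
  MOV R3, 10  → R3 = 10
  ADD R0, R4  → R0 = 13 + 25 = 38
  SUB R0, R3  → R0 = 38 - 10 = 28
Final: R0 = 28

28


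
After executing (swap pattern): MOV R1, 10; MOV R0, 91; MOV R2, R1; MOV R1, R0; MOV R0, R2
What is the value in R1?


Register state trace (swap pattern):
  MOV R1, 10  → R1 = 10
  MOV R0, 91  → R0 = 91
  MOV R2, R1  → R2 = 10  (save R1)
  MOV R1, R0  → R1 = 91  (R1 gets R0's value)
  MOV R0, R2  → R0 = 10  (R0 gets saved value)
Final: R1 = 91

91


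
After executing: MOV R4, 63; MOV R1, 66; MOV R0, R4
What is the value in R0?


Register state trace:
  MOV R4, 63  → R4 = 63
  MOV R1, 66  → R1 = 66
  MOV R0, R4  → R0 = 63
Final: R0 = 63

63


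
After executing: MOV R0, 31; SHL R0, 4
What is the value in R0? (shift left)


Register state trace:
  MOV R0, 31  → R0 = 31
  SHL R0, 4  → R0 = 31 << 4 = 31 * 2^4 = 496
Final: R0 = 496

496


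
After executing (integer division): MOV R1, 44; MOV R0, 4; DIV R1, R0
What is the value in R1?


Register state trace:
  MOV R1, 44  → R1 = 44
  MOV R0, 4  → R0 = 4
  DIV R1, R0  → R1 = 44 // 4 = 11
Final: R1 = 11

11


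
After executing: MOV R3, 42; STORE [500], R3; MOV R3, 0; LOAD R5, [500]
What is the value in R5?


Register and memory trace:
  MOV R3, 42  → R3 = 42
  STORE [500], R3  → mem[500] = 42
  MOV R3, 0  → R3 = 0
  LOAD R5, [500]  → R5 = mem[500] = 42
Final: R5 = 42

42


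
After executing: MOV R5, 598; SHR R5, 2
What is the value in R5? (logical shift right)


Register state trace:
  MOV R5, 598  → R5 = 598
  SHR R5, 2  → R5 = 598 >> 2 = 598 // 2^2 = 149
Final: R5 = 149

149


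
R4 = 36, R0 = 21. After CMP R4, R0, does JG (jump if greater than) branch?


Trace:
  R4 = 36, R0 = 21
  CMP R4, R0  → compares 36 vs 21
  JG checks: is 36 greater than 21?
  36 > 21, so condition is true
Branch taken: Yes

Yes


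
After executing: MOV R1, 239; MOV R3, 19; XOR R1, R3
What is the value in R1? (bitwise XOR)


Register state trace:
  MOV R1, 239  → R1 = 239 (0b11101111)
  MOV R3, 19  → R3 = 19 (0b00010011)
  XOR R1, R3  → R1 = 239 XOR 19 = 252 (0b11111100)
Final: R1 = 252

252


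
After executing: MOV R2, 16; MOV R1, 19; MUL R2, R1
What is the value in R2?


Register state trace:
  MOV R2, 16  → R2 = 16
  MOV R1, 19  → R1 = 19
  MUL R2, R1  → R2 = 16 * 19 = 304
Final: R2 = 304

304


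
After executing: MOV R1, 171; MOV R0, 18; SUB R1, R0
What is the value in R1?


Register state trace:
  MOV R1, 171  → R1 = 171
  MOV R0, 18  → R0 = 18
  SUB R1, R0  → R1 = 171 - 18 = 153
Final: R1 = 153

153


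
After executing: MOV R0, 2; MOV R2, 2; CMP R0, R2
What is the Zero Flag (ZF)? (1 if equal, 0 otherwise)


Register state trace:
  MOV R0, 2  → R0 = 2
  MOV R2, 2  → R2 = 2
  CMP R0, R2  → computes 2 - 2 = 0
  Result is zero, so values are equal
ZF = 1

1


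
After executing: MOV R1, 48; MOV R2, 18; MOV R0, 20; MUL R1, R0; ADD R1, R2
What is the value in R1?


Register state trace:
  MOV R1, 48  → R1 = 48
  MOV R2, 18  → R2 = 18
  MOV R0, 20  → R0 = 20
  MUL R1, R0  → R1 = 48 * 20 = 960
  ADD R1, R2  → R1 = 960 + 18 = 978
Final: R1 = 978

978


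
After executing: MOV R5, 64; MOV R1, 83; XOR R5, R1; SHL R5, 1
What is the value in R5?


Register state trace:
  MOV R5, 64  → R5 = 64 (0b01000000)
  MOV R1, 83  → R1 = 83 (0b01010011)
  XOR R5, R1  → R5 = 64 XOR 83 = 19 (0b00010011)
  SHL R5, 1  → R5 = 19 << 1 = 38
Final: R5 = 38

38


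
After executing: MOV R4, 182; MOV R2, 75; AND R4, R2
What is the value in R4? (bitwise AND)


Register state trace:
  MOV R4, 182  → R4 = 182 (0b10110110)
  MOV R2, 75  → R2 = 75 (0b01001011)
  AND R4, R2  → R4 = 182 AND 75 = 2 (0b00000010)
Final: R4 = 2

2


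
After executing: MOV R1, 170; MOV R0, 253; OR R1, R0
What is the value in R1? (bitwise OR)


Register state trace:
  MOV R1, 170  → R1 = 170 (0b10101010)
  MOV R0, 253  → R0 = 253 (0b11111101)
  OR R1, R0   → R1 = 170 OR 253 = 255 (0b11111111)
Final: R1 = 255

255


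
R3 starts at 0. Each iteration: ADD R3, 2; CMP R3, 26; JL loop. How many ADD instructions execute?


Loop trace (R3 starts at 0, target 26, step 2):
  ADD #1: R3 = 0 + 2 = 2  → 2 < 26, loop
  ADD #2: R3 = 2 + 2 = 4  → 4 < 26, loop
  ADD #3: R3 = 4 + 2 = 6  → 6 < 26, loop
  ADD #4: R3 = 6 + 2 = 8  → 8 < 26, loop
  ADD #5: R3 = 8 + 2 = 10  → 10 < 26, loop
  ADD #6: R3 = 10 + 2 = 12  → 12 < 26, loop
  ADD #7: R3 = 12 + 2 = 14  → 14 < 26, loop
  ADD #8: R3 = 14 + 2 = 16  → 16 < 26, loop
  ADD #9: R3 = 16 + 2 = 18  → 18 < 26, loop
  ADD #10: R3 = 18 + 2 = 20  → 20 < 26, loop
  ADD #11: R3 = 20 + 2 = 22  → 22 < 26, loop
  ADD #12: R3 = 22 + 2 = 24  → 24 < 26, loop
  ADD #13: R3 = 24 + 2 = 26  → 26 >= 26, exit
Total ADD instructions: 13

13


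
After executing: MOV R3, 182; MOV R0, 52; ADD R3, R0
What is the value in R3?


Register state trace:
  MOV R3, 182  → R3 = 182
  MOV R0, 52  → R0 = 52
  ADD R3, R0  → R3 = 182 + 52 = 234
Final: R3 = 234

234


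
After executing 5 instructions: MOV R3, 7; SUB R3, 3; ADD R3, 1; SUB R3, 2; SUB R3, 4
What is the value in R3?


Register state trace:
  MOV R3, 7  → R3 = 7
  SUB R3, 3  → R3 = 7 - 3 = 4
  ADD R3, 1  → R3 = 4 + 1 = 5
  SUB R3, 2  → R3 = 5 - 2 = 3
  SUB R3, 4  → R3 = 3 - 4 = -1
Final: R3 = -1

-1


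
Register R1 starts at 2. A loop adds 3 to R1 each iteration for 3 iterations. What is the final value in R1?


Starting value: R1 = 2
  Iter 1: R1 = 2 + 3 = 5
  Iter 2: R1 = 5 + 3 = 8
  Iter 3: R1 = 8 + 3 = 11
Final: R1 = 11

11


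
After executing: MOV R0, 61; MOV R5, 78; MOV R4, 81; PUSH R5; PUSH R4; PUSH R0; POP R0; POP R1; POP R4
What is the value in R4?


Stack trace (top is rightmost):
  MOV R0, 61  → R0 = 61
  MOV R5, 78  → R5 = 78
  MOV R4, 81  → R4 = 81
  PUSH R5  → stack: [78]
  PUSH R4  → stack: [78, 81]
  PUSH R0  → stack: [78, 81, 61]
  POP R0  → R0 = 61, stack: [78, 81]
  POP R1  → R1 = 81, stack: [78]
  POP R4  → R4 = 78, stack: []
Final: R4 = 78

78


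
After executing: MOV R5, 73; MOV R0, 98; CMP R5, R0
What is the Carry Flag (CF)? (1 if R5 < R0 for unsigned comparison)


Register state trace:
  MOV R5, 73  → R5 = 73
  MOV R0, 98  → R0 = 98
  CMP R5, R0  → unsigned 73 - 98: borrow occurs
  73 < 98, so CF = 1
CF = 1

1


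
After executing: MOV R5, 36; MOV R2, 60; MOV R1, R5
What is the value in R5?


Register state trace:
  MOV R5, 36  → R5 = 36
  MOV R2, 60  → R2 = 60
  MOV R1, R5  → R1 = 36
Final: R5 = 36

36


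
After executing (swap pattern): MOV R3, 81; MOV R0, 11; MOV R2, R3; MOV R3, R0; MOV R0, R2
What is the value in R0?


Register state trace (swap pattern):
  MOV R3, 81  → R3 = 81
  MOV R0, 11  → R0 = 11
  MOV R2, R3  → R2 = 81  (save R3)
  MOV R3, R0  → R3 = 11  (R3 gets R0's value)
  MOV R0, R2  → R0 = 81  (R0 gets saved value)
Final: R0 = 81

81


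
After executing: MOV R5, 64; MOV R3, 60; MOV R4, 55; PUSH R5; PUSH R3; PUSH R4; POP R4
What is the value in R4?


Stack trace (top is rightmost):
  MOV R5, 64  → R5 = 64
  MOV R3, 60  → R3 = 60
  MOV R4, 55  → R4 = 55
  PUSH R5  → stack: [64]
  PUSH R3  → stack: [64, 60]
  PUSH R4  → stack: [64, 60, 55]
  POP R4  → R4 = 55, stack: [64, 60]
Final: R4 = 55

55


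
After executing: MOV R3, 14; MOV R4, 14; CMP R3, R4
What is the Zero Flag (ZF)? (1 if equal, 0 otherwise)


Register state trace:
  MOV R3, 14  → R3 = 14
  MOV R4, 14  → R4 = 14
  CMP R3, R4  → computes 14 - 14 = 0
  Result is zero, so values are equal
ZF = 1

1


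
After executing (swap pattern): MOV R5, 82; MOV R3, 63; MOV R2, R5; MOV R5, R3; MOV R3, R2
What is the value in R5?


Register state trace (swap pattern):
  MOV R5, 82  → R5 = 82
  MOV R3, 63  → R3 = 63
  MOV R2, R5  → R2 = 82  (save R5)
  MOV R5, R3  → R5 = 63  (R5 gets R3's value)
  MOV R3, R2  → R3 = 82  (R3 gets saved value)
Final: R5 = 63

63


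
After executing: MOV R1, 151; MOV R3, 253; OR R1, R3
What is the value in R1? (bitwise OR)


Register state trace:
  MOV R1, 151  → R1 = 151 (0b10010111)
  MOV R3, 253  → R3 = 253 (0b11111101)
  OR R1, R3   → R1 = 151 OR 253 = 255 (0b11111111)
Final: R1 = 255

255


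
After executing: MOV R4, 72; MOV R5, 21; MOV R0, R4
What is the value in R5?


Register state trace:
  MOV R4, 72  → R4 = 72
  MOV R5, 21  → R5 = 21
  MOV R0, R4  → R0 = 72
Final: R5 = 21

21


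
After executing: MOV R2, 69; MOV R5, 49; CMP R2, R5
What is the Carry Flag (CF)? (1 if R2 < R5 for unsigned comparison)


Register state trace:
  MOV R2, 69  → R2 = 69
  MOV R5, 49  → R5 = 49
  CMP R2, R5  → unsigned 69 - 49: no borrow
  69 >= 49, so CF = 0
CF = 0

0
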